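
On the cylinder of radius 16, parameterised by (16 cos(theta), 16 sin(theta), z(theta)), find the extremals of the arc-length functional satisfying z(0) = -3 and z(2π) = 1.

Parameterise the cylinder of radius R = 16 as
    r(θ) = (16 cos θ, 16 sin θ, z(θ)).
The arc-length element is
    ds = sqrt(256 + (dz/dθ)^2) dθ,
so the Lagrangian is L = sqrt(256 + z'^2).
L depends on z' only, not on z or θ, so ∂L/∂z = 0 and
    ∂L/∂z' = z' / sqrt(256 + z'^2).
The Euler-Lagrange equation gives
    d/dθ( z' / sqrt(256 + z'^2) ) = 0,
so z' is constant. Integrating once:
    z(θ) = a θ + b,
a helix on the cylinder (a straight line when the cylinder is unrolled). The constants a, b are determined by the endpoint conditions.
With endpoint conditions z(0) = -3 and z(2π) = 1: from z(0) = b we get b = -3, and a·2π + -3 = 1 gives a = 2/π, so
    z(θ) = (2/π) θ − 3.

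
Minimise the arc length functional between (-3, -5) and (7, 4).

Arc-length functional: J[y] = ∫ sqrt(1 + (y')^2) dx.
Lagrangian L = sqrt(1 + (y')^2) has no explicit y dependence, so ∂L/∂y = 0 and the Euler-Lagrange equation gives
    d/dx( y' / sqrt(1 + (y')^2) ) = 0  ⇒  y' / sqrt(1 + (y')^2) = const.
Hence y' is constant, so y(x) is affine.
Fitting the endpoints (-3, -5) and (7, 4):
    slope m = (4 − (-5)) / (7 − (-3)) = 9/10,
    intercept c = (-5) − m·(-3) = -23/10.
Extremal: y(x) = (9/10) x - 23/10.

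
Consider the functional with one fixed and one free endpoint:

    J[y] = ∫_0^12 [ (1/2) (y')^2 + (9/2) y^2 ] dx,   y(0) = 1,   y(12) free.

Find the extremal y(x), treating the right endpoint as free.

The Lagrangian L = (1/2) (y')^2 + (9/2) y^2 gives
    ∂L/∂y = 9 y,   ∂L/∂y' = y'.
Euler-Lagrange: y'' − 9 y = 0.
With k = 3, the general solution is
    y(x) = A cosh(3 x) + B sinh(3 x).
Fixed left endpoint y(0) = 1 ⇒ A = 1.
The right endpoint x = 12 is free, so the natural (transversality) condition is ∂L/∂y' |_{x=12} = 0, i.e. y'(12) = 0.
Compute y'(x) = A k sinh(k x) + B k cosh(k x), so
    y'(12) = A k sinh(k·12) + B k cosh(k·12) = 0
    ⇒ B = −A tanh(k·12) = − tanh(3·12).
Therefore the extremal is
    y(x) = cosh(3 x) − tanh(3·12) sinh(3 x).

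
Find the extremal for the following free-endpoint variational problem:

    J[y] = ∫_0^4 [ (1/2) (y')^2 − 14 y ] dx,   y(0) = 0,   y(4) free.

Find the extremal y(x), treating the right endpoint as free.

The Lagrangian L = (1/2) (y')^2 − 14 y gives
    ∂L/∂y = −14,   ∂L/∂y' = y'.
Euler-Lagrange: d/dx(y') − (−14) = 0, i.e. y'' + 14 = 0, so
    y(x) = −(14/2) x^2 + C1 x + C2.
Fixed left endpoint y(0) = 0 ⇒ C2 = 0.
The right endpoint x = 4 is free, so the natural (transversality) condition is ∂L/∂y' |_{x=4} = 0, i.e. y'(4) = 0.
Compute y'(x) = −14 x + C1, so y'(4) = −56 + C1 = 0 ⇒ C1 = 56.
Therefore the extremal is
    y(x) = −7 x^2 + 56 x.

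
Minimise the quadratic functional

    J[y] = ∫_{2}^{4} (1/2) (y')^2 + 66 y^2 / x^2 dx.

The Lagrangian is L = (1/2) (y')^2 + 66 y^2 / x^2.
Compute ∂L/∂y = 132y/x^2, ∂L/∂y' = y'.
The Euler-Lagrange equation d/dx(∂L/∂y') − ∂L/∂y = 0 reduces to
    y'' − 132/x^2 · y = 0  (x > 0).
Its general solution is
    y(x) = A x^12 + B x^(-11),
with A, B fixed by the endpoint conditions.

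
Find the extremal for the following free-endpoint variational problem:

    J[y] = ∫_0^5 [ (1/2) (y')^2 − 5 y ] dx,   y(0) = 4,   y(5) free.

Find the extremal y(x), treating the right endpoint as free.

The Lagrangian L = (1/2) (y')^2 − 5 y gives
    ∂L/∂y = −5,   ∂L/∂y' = y'.
Euler-Lagrange: d/dx(y') − (−5) = 0, i.e. y'' + 5 = 0, so
    y(x) = −(5/2) x^2 + C1 x + C2.
Fixed left endpoint y(0) = 4 ⇒ C2 = 4.
The right endpoint x = 5 is free, so the natural (transversality) condition is ∂L/∂y' |_{x=5} = 0, i.e. y'(5) = 0.
Compute y'(x) = −5 x + C1, so y'(5) = −25 + C1 = 0 ⇒ C1 = 25.
Therefore the extremal is
    y(x) = −(5/2) x^2 + 25 x + 4.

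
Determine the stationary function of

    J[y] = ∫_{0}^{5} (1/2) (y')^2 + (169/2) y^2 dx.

The Lagrangian is L = (1/2) (y')^2 + (169/2) y^2.
Compute ∂L/∂y = 169y, ∂L/∂y' = y'.
The Euler-Lagrange equation d/dx(∂L/∂y') − ∂L/∂y = 0 reduces to
    y'' − 169 y = 0.
Its general solution is
    y(x) = A e^(13x) + B e^(−13x),
with A, B fixed by the endpoint conditions.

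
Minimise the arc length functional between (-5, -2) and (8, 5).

Arc-length functional: J[y] = ∫ sqrt(1 + (y')^2) dx.
Lagrangian L = sqrt(1 + (y')^2) has no explicit y dependence, so ∂L/∂y = 0 and the Euler-Lagrange equation gives
    d/dx( y' / sqrt(1 + (y')^2) ) = 0  ⇒  y' / sqrt(1 + (y')^2) = const.
Hence y' is constant, so y(x) is affine.
Fitting the endpoints (-5, -2) and (8, 5):
    slope m = (5 − (-2)) / (8 − (-5)) = 7/13,
    intercept c = (-2) − m·(-5) = 9/13.
Extremal: y(x) = (7/13) x + 9/13.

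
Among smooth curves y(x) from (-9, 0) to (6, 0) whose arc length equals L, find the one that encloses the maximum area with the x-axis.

Set up the augmented Lagrangian using a multiplier λ for the length constraint:
    F(y, y') = y − λ sqrt(1 + y'^2).
F has no explicit x dependence, so the Beltrami identity yields a first integral
    F − y' ∂F/∂y' = C.
Compute ∂F/∂y' = −λ y' / sqrt(1 + y'^2). Then
    y − λ sqrt(1 + y'^2) + λ y'^2 / sqrt(1 + y'^2) = C
    ⇒  y − λ / sqrt(1 + y'^2) = C.
Solving for y' and integrating gives
    (x − a)^2 + (y − b)^2 = λ^2,
a circular arc of radius λ. The constants a, b are determined by the endpoint conditions y(-9) = y(6) = 0, and λ is fixed implicitly by the length constraint
    ∫_{-9}^{6} sqrt(1 + y'^2) dx = L.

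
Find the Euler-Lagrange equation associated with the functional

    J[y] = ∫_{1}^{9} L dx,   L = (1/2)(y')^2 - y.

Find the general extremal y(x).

The Lagrangian is L = (1/2)(y')^2 - y.
∂L/∂y = -1.
∂L/∂y' = y'.
The Euler-Lagrange equation d/dx(∂L/∂y') − ∂L/∂y = 0 becomes:
    y'' + 1 = 0
General solution: y(x) = -x^2/2 + A x + B, where A and B are arbitrary constants fixed by the endpoint conditions.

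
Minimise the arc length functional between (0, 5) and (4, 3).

Arc-length functional: J[y] = ∫ sqrt(1 + (y')^2) dx.
Lagrangian L = sqrt(1 + (y')^2) has no explicit y dependence, so ∂L/∂y = 0 and the Euler-Lagrange equation gives
    d/dx( y' / sqrt(1 + (y')^2) ) = 0  ⇒  y' / sqrt(1 + (y')^2) = const.
Hence y' is constant, so y(x) is affine.
Fitting the endpoints (0, 5) and (4, 3):
    slope m = (3 − 5) / (4 − 0) = -1/2,
    intercept c = 5 − m·0 = 5.
Extremal: y(x) = (-1/2) x + 5.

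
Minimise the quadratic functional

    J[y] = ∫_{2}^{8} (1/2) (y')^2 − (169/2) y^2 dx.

The Lagrangian is L = (1/2) (y')^2 − (169/2) y^2.
Compute ∂L/∂y = -169y, ∂L/∂y' = y'.
The Euler-Lagrange equation d/dx(∂L/∂y') − ∂L/∂y = 0 reduces to
    y'' + 169 y = 0.
Its general solution is
    y(x) = A sin(13x) + B cos(13x),
with A, B fixed by the endpoint conditions.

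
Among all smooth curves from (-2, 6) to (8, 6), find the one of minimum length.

Arc-length functional: J[y] = ∫ sqrt(1 + (y')^2) dx.
Lagrangian L = sqrt(1 + (y')^2) has no explicit y dependence, so ∂L/∂y = 0 and the Euler-Lagrange equation gives
    d/dx( y' / sqrt(1 + (y')^2) ) = 0  ⇒  y' / sqrt(1 + (y')^2) = const.
Hence y' is constant, so y(x) is affine.
Fitting the endpoints (-2, 6) and (8, 6):
    slope m = (6 − 6) / (8 − (-2)) = 0,
    intercept c = 6 − m·(-2) = 6.
Extremal: y(x) = 6.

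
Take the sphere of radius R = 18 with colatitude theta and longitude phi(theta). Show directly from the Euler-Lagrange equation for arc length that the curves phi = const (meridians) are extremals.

On the sphere of radius R = 18 with spherical coordinates (θ, φ), the induced metric is
    ds^2 = 324(dθ^2 + sin^2(θ) dφ^2).
Using θ as the parameter, the arc-length functional becomes
    J[φ] = ∫ 18 sqrt(1 + sin^2(θ) (dφ/dθ)^2) dθ.
So L = 18 sqrt(1 + sin^2(θ) φ'^2). Compute
    ∂L/∂φ = 0  (L has no explicit φ dependence),
    ∂L/∂φ' = 18 sin^2(θ) φ' / sqrt(1 + sin^2(θ) φ'^2).
For the candidate φ(θ) = c (constant), φ' = 0, so ∂L/∂φ' evaluated along the candidate vanishes, and ∂L/∂φ is identically zero. Hence
    d/dθ(∂L/∂φ') − ∂L/∂φ = 0
is satisfied. Therefore meridians φ = const are extremals of arc length — they are geodesics on the sphere.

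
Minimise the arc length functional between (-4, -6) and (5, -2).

Arc-length functional: J[y] = ∫ sqrt(1 + (y')^2) dx.
Lagrangian L = sqrt(1 + (y')^2) has no explicit y dependence, so ∂L/∂y = 0 and the Euler-Lagrange equation gives
    d/dx( y' / sqrt(1 + (y')^2) ) = 0  ⇒  y' / sqrt(1 + (y')^2) = const.
Hence y' is constant, so y(x) is affine.
Fitting the endpoints (-4, -6) and (5, -2):
    slope m = ((-2) − (-6)) / (5 − (-4)) = 4/9,
    intercept c = (-6) − m·(-4) = -38/9.
Extremal: y(x) = (4/9) x - 38/9.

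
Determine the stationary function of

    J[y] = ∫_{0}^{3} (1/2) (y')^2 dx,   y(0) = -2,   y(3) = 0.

The Lagrangian is L = (1/2) (y')^2.
Compute ∂L/∂y = 0, ∂L/∂y' = y'.
The Euler-Lagrange equation d/dx(∂L/∂y') − ∂L/∂y = 0 reduces to
    y'' = 0.
Its general solution is
    y(x) = A x + B,
with A, B fixed by the endpoint conditions.
Applying the endpoint conditions y(0) = -2 and y(3) = 0: solve A·0 + B = -2 and A·3 + B = 0. Subtracting gives A(3 − 0) = 0 − -2, so A = 2/3, and B = -2 − A·0 = -2. Therefore
    y(x) = (2/3) x - 2.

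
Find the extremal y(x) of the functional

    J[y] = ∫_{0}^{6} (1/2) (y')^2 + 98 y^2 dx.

The Lagrangian is L = (1/2) (y')^2 + 98 y^2.
Compute ∂L/∂y = 196y, ∂L/∂y' = y'.
The Euler-Lagrange equation d/dx(∂L/∂y') − ∂L/∂y = 0 reduces to
    y'' − 196 y = 0.
Its general solution is
    y(x) = A e^(14x) + B e^(−14x),
with A, B fixed by the endpoint conditions.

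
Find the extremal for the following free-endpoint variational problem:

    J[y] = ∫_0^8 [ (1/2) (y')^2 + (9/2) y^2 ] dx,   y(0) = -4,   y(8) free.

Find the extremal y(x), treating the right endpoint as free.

The Lagrangian L = (1/2) (y')^2 + (9/2) y^2 gives
    ∂L/∂y = 9 y,   ∂L/∂y' = y'.
Euler-Lagrange: y'' − 9 y = 0.
With k = 3, the general solution is
    y(x) = A cosh(3 x) + B sinh(3 x).
Fixed left endpoint y(0) = -4 ⇒ A = -4.
The right endpoint x = 8 is free, so the natural (transversality) condition is ∂L/∂y' |_{x=8} = 0, i.e. y'(8) = 0.
Compute y'(x) = A k sinh(k x) + B k cosh(k x), so
    y'(8) = A k sinh(k·8) + B k cosh(k·8) = 0
    ⇒ B = −A tanh(k·8) = 4 tanh(3·8).
Therefore the extremal is
    y(x) = −4 cosh(3 x) + 4 tanh(3·8) sinh(3 x).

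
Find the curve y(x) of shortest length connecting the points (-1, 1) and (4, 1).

Arc-length functional: J[y] = ∫ sqrt(1 + (y')^2) dx.
Lagrangian L = sqrt(1 + (y')^2) has no explicit y dependence, so ∂L/∂y = 0 and the Euler-Lagrange equation gives
    d/dx( y' / sqrt(1 + (y')^2) ) = 0  ⇒  y' / sqrt(1 + (y')^2) = const.
Hence y' is constant, so y(x) is affine.
Fitting the endpoints (-1, 1) and (4, 1):
    slope m = (1 − 1) / (4 − (-1)) = 0,
    intercept c = 1 − m·(-1) = 1.
Extremal: y(x) = 1.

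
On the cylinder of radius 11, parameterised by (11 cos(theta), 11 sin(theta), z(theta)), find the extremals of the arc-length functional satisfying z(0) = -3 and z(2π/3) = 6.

Parameterise the cylinder of radius R = 11 as
    r(θ) = (11 cos θ, 11 sin θ, z(θ)).
The arc-length element is
    ds = sqrt(121 + (dz/dθ)^2) dθ,
so the Lagrangian is L = sqrt(121 + z'^2).
L depends on z' only, not on z or θ, so ∂L/∂z = 0 and
    ∂L/∂z' = z' / sqrt(121 + z'^2).
The Euler-Lagrange equation gives
    d/dθ( z' / sqrt(121 + z'^2) ) = 0,
so z' is constant. Integrating once:
    z(θ) = a θ + b,
a helix on the cylinder (a straight line when the cylinder is unrolled). The constants a, b are determined by the endpoint conditions.
With endpoint conditions z(0) = -3 and z(2π/3) = 6: from z(0) = b we get b = -3, and a·2π/3 + -3 = 6 gives a = 27/(2π), so
    z(θ) = (27/(2π)) θ − 3.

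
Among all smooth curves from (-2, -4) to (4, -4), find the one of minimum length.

Arc-length functional: J[y] = ∫ sqrt(1 + (y')^2) dx.
Lagrangian L = sqrt(1 + (y')^2) has no explicit y dependence, so ∂L/∂y = 0 and the Euler-Lagrange equation gives
    d/dx( y' / sqrt(1 + (y')^2) ) = 0  ⇒  y' / sqrt(1 + (y')^2) = const.
Hence y' is constant, so y(x) is affine.
Fitting the endpoints (-2, -4) and (4, -4):
    slope m = ((-4) − (-4)) / (4 − (-2)) = 0,
    intercept c = (-4) − m·(-2) = -4.
Extremal: y(x) = -4.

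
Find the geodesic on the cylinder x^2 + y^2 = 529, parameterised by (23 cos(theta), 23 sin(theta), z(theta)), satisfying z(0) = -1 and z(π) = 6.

Parameterise the cylinder of radius R = 23 as
    r(θ) = (23 cos θ, 23 sin θ, z(θ)).
The arc-length element is
    ds = sqrt(529 + (dz/dθ)^2) dθ,
so the Lagrangian is L = sqrt(529 + z'^2).
L depends on z' only, not on z or θ, so ∂L/∂z = 0 and
    ∂L/∂z' = z' / sqrt(529 + z'^2).
The Euler-Lagrange equation gives
    d/dθ( z' / sqrt(529 + z'^2) ) = 0,
so z' is constant. Integrating once:
    z(θ) = a θ + b,
a helix on the cylinder (a straight line when the cylinder is unrolled). The constants a, b are determined by the endpoint conditions.
With endpoint conditions z(0) = -1 and z(π) = 6: from z(0) = b we get b = -1, and a·π + -1 = 6 gives a = 7/π, so
    z(θ) = (7/π) θ − 1.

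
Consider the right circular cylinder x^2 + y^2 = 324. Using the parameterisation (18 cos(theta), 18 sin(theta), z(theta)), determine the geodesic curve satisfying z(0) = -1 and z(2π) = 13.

Parameterise the cylinder of radius R = 18 as
    r(θ) = (18 cos θ, 18 sin θ, z(θ)).
The arc-length element is
    ds = sqrt(324 + (dz/dθ)^2) dθ,
so the Lagrangian is L = sqrt(324 + z'^2).
L depends on z' only, not on z or θ, so ∂L/∂z = 0 and
    ∂L/∂z' = z' / sqrt(324 + z'^2).
The Euler-Lagrange equation gives
    d/dθ( z' / sqrt(324 + z'^2) ) = 0,
so z' is constant. Integrating once:
    z(θ) = a θ + b,
a helix on the cylinder (a straight line when the cylinder is unrolled). The constants a, b are determined by the endpoint conditions.
With endpoint conditions z(0) = -1 and z(2π) = 13: from z(0) = b we get b = -1, and a·2π + -1 = 13 gives a = 7/π, so
    z(θ) = (7/π) θ − 1.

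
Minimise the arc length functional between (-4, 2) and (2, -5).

Arc-length functional: J[y] = ∫ sqrt(1 + (y')^2) dx.
Lagrangian L = sqrt(1 + (y')^2) has no explicit y dependence, so ∂L/∂y = 0 and the Euler-Lagrange equation gives
    d/dx( y' / sqrt(1 + (y')^2) ) = 0  ⇒  y' / sqrt(1 + (y')^2) = const.
Hence y' is constant, so y(x) is affine.
Fitting the endpoints (-4, 2) and (2, -5):
    slope m = ((-5) − 2) / (2 − (-4)) = -7/6,
    intercept c = 2 − m·(-4) = -8/3.
Extremal: y(x) = (-7/6) x - 8/3.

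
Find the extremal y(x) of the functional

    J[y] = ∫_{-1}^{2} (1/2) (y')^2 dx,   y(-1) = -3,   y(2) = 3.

The Lagrangian is L = (1/2) (y')^2.
Compute ∂L/∂y = 0, ∂L/∂y' = y'.
The Euler-Lagrange equation d/dx(∂L/∂y') − ∂L/∂y = 0 reduces to
    y'' = 0.
Its general solution is
    y(x) = A x + B,
with A, B fixed by the endpoint conditions.
Applying the endpoint conditions y(-1) = -3 and y(2) = 3: solve A·-1 + B = -3 and A·2 + B = 3. Subtracting gives A(2 − -1) = 3 − -3, so A = 2, and B = -3 − A·-1 = -1. Therefore
    y(x) = 2 x - 1.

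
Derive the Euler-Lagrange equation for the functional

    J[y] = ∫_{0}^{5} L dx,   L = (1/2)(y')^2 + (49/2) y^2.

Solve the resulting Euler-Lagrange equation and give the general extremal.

The Lagrangian is L = (1/2)(y')^2 + (49/2) y^2.
∂L/∂y = 49y.
∂L/∂y' = y'.
The Euler-Lagrange equation d/dx(∂L/∂y') − ∂L/∂y = 0 becomes:
    y'' - 49 y = 0
General solution: y(x) = A e^(7x) + B e^(-7x), where A and B are arbitrary constants fixed by the endpoint conditions.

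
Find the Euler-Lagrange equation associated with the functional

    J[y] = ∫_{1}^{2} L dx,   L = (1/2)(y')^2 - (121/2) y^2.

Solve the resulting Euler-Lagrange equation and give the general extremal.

The Lagrangian is L = (1/2)(y')^2 - (121/2) y^2.
∂L/∂y = -121y.
∂L/∂y' = y'.
The Euler-Lagrange equation d/dx(∂L/∂y') − ∂L/∂y = 0 becomes:
    y'' + 121 y = 0
General solution: y(x) = A sin(11x) + B cos(11x), where A and B are arbitrary constants fixed by the endpoint conditions.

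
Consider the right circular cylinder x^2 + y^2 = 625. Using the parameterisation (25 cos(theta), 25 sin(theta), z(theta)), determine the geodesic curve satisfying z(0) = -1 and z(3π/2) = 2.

Parameterise the cylinder of radius R = 25 as
    r(θ) = (25 cos θ, 25 sin θ, z(θ)).
The arc-length element is
    ds = sqrt(625 + (dz/dθ)^2) dθ,
so the Lagrangian is L = sqrt(625 + z'^2).
L depends on z' only, not on z or θ, so ∂L/∂z = 0 and
    ∂L/∂z' = z' / sqrt(625 + z'^2).
The Euler-Lagrange equation gives
    d/dθ( z' / sqrt(625 + z'^2) ) = 0,
so z' is constant. Integrating once:
    z(θ) = a θ + b,
a helix on the cylinder (a straight line when the cylinder is unrolled). The constants a, b are determined by the endpoint conditions.
With endpoint conditions z(0) = -1 and z(3π/2) = 2: from z(0) = b we get b = -1, and a·3π/2 + -1 = 2 gives a = 2/π, so
    z(θ) = (2/π) θ − 1.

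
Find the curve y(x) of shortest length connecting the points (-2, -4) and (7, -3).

Arc-length functional: J[y] = ∫ sqrt(1 + (y')^2) dx.
Lagrangian L = sqrt(1 + (y')^2) has no explicit y dependence, so ∂L/∂y = 0 and the Euler-Lagrange equation gives
    d/dx( y' / sqrt(1 + (y')^2) ) = 0  ⇒  y' / sqrt(1 + (y')^2) = const.
Hence y' is constant, so y(x) is affine.
Fitting the endpoints (-2, -4) and (7, -3):
    slope m = ((-3) − (-4)) / (7 − (-2)) = 1/9,
    intercept c = (-4) − m·(-2) = -34/9.
Extremal: y(x) = (1/9) x - 34/9.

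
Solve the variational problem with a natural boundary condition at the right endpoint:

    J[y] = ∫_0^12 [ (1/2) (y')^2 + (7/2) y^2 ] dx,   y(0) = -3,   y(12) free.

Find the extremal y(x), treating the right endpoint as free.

The Lagrangian L = (1/2) (y')^2 + (7/2) y^2 gives
    ∂L/∂y = 7 y,   ∂L/∂y' = y'.
Euler-Lagrange: y'' − 7 y = 0.
With k = sqrt(7), the general solution is
    y(x) = A cosh(sqrt(7) x) + B sinh(sqrt(7) x).
Fixed left endpoint y(0) = -3 ⇒ A = -3.
The right endpoint x = 12 is free, so the natural (transversality) condition is ∂L/∂y' |_{x=12} = 0, i.e. y'(12) = 0.
Compute y'(x) = A k sinh(k x) + B k cosh(k x), so
    y'(12) = A k sinh(k·12) + B k cosh(k·12) = 0
    ⇒ B = −A tanh(k·12) = 3 tanh(sqrt(7)·12).
Therefore the extremal is
    y(x) = −3 cosh(sqrt(7) x) + 3 tanh(sqrt(7)·12) sinh(sqrt(7) x).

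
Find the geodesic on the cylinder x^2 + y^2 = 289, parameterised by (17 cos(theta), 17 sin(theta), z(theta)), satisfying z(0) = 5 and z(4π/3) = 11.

Parameterise the cylinder of radius R = 17 as
    r(θ) = (17 cos θ, 17 sin θ, z(θ)).
The arc-length element is
    ds = sqrt(289 + (dz/dθ)^2) dθ,
so the Lagrangian is L = sqrt(289 + z'^2).
L depends on z' only, not on z or θ, so ∂L/∂z = 0 and
    ∂L/∂z' = z' / sqrt(289 + z'^2).
The Euler-Lagrange equation gives
    d/dθ( z' / sqrt(289 + z'^2) ) = 0,
so z' is constant. Integrating once:
    z(θ) = a θ + b,
a helix on the cylinder (a straight line when the cylinder is unrolled). The constants a, b are determined by the endpoint conditions.
With endpoint conditions z(0) = 5 and z(4π/3) = 11: from z(0) = b we get b = 5, and a·4π/3 + 5 = 11 gives a = 9/(2π), so
    z(θ) = (9/(2π)) θ + 5.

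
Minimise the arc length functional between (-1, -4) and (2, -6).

Arc-length functional: J[y] = ∫ sqrt(1 + (y')^2) dx.
Lagrangian L = sqrt(1 + (y')^2) has no explicit y dependence, so ∂L/∂y = 0 and the Euler-Lagrange equation gives
    d/dx( y' / sqrt(1 + (y')^2) ) = 0  ⇒  y' / sqrt(1 + (y')^2) = const.
Hence y' is constant, so y(x) is affine.
Fitting the endpoints (-1, -4) and (2, -6):
    slope m = ((-6) − (-4)) / (2 − (-1)) = -2/3,
    intercept c = (-4) − m·(-1) = -14/3.
Extremal: y(x) = (-2/3) x - 14/3.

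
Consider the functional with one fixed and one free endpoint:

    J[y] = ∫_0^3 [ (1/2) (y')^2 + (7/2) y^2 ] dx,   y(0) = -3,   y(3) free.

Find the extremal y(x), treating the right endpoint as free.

The Lagrangian L = (1/2) (y')^2 + (7/2) y^2 gives
    ∂L/∂y = 7 y,   ∂L/∂y' = y'.
Euler-Lagrange: y'' − 7 y = 0.
With k = sqrt(7), the general solution is
    y(x) = A cosh(sqrt(7) x) + B sinh(sqrt(7) x).
Fixed left endpoint y(0) = -3 ⇒ A = -3.
The right endpoint x = 3 is free, so the natural (transversality) condition is ∂L/∂y' |_{x=3} = 0, i.e. y'(3) = 0.
Compute y'(x) = A k sinh(k x) + B k cosh(k x), so
    y'(3) = A k sinh(k·3) + B k cosh(k·3) = 0
    ⇒ B = −A tanh(k·3) = 3 tanh(sqrt(7)·3).
Therefore the extremal is
    y(x) = −3 cosh(sqrt(7) x) + 3 tanh(sqrt(7)·3) sinh(sqrt(7) x).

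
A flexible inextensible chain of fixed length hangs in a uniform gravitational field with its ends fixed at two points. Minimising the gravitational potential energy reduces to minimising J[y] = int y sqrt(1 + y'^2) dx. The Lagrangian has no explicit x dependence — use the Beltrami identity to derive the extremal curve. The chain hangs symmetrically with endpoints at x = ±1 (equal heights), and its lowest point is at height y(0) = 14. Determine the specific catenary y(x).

The Lagrangian L(y, y') = y sqrt(1 + y'^2) has no explicit x dependence, so the Beltrami identity applies:
    L − y' ∂L/∂y' = C.
Compute ∂L/∂y' = y · y' / sqrt(1 + y'^2). Then
    L − y' ∂L/∂y'
    = y sqrt(1 + y'^2) − y · y'^2 / sqrt(1 + y'^2)
    = y (1 + y'^2 − y'^2) / sqrt(1 + y'^2)
    = y / sqrt(1 + y'^2) = C.
Squaring gives y^2 = C^2 (1 + y'^2), i.e.
    y'^2 = y^2 / C^2 − 1.
Separating variables,
    dy / sqrt(y^2 − C^2) = dx / C,
and integrating gives arccosh(y / C) = (x − a)/C, so
    y(x) = C cosh((x − a)/C),
the catenary. The constants C and a are fixed by the two endpoint conditions (and, for the hanging-chain problem, the length constraint selects C).
Now fit the given data. The endpoints x = ±1 are symmetric at equal height, so the catenary is even about its minimum: a = 0 and y(x) = C cosh(x/C). The lowest point is y(0) = C cosh(0) = C, and we are told y(0) = 14, so C = 14. Therefore
    y(x) = 14 cosh(x/14),
and at the endpoints
    y(±1) = 14 cosh(1/14).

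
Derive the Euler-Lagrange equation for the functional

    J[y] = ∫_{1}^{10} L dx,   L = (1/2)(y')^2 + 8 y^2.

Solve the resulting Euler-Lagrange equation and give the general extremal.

The Lagrangian is L = (1/2)(y')^2 + 8 y^2.
∂L/∂y = 16y.
∂L/∂y' = y'.
The Euler-Lagrange equation d/dx(∂L/∂y') − ∂L/∂y = 0 becomes:
    y'' - 16 y = 0
General solution: y(x) = A e^(4x) + B e^(-4x), where A and B are arbitrary constants fixed by the endpoint conditions.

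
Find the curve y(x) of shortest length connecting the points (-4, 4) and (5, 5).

Arc-length functional: J[y] = ∫ sqrt(1 + (y')^2) dx.
Lagrangian L = sqrt(1 + (y')^2) has no explicit y dependence, so ∂L/∂y = 0 and the Euler-Lagrange equation gives
    d/dx( y' / sqrt(1 + (y')^2) ) = 0  ⇒  y' / sqrt(1 + (y')^2) = const.
Hence y' is constant, so y(x) is affine.
Fitting the endpoints (-4, 4) and (5, 5):
    slope m = (5 − 4) / (5 − (-4)) = 1/9,
    intercept c = 4 − m·(-4) = 40/9.
Extremal: y(x) = (1/9) x + 40/9.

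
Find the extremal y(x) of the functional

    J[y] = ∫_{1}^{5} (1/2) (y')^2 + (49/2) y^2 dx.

The Lagrangian is L = (1/2) (y')^2 + (49/2) y^2.
Compute ∂L/∂y = 49y, ∂L/∂y' = y'.
The Euler-Lagrange equation d/dx(∂L/∂y') − ∂L/∂y = 0 reduces to
    y'' − 49 y = 0.
Its general solution is
    y(x) = A e^(7x) + B e^(−7x),
with A, B fixed by the endpoint conditions.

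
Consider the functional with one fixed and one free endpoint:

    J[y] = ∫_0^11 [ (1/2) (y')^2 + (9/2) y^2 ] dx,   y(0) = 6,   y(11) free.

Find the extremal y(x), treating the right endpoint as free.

The Lagrangian L = (1/2) (y')^2 + (9/2) y^2 gives
    ∂L/∂y = 9 y,   ∂L/∂y' = y'.
Euler-Lagrange: y'' − 9 y = 0.
With k = 3, the general solution is
    y(x) = A cosh(3 x) + B sinh(3 x).
Fixed left endpoint y(0) = 6 ⇒ A = 6.
The right endpoint x = 11 is free, so the natural (transversality) condition is ∂L/∂y' |_{x=11} = 0, i.e. y'(11) = 0.
Compute y'(x) = A k sinh(k x) + B k cosh(k x), so
    y'(11) = A k sinh(k·11) + B k cosh(k·11) = 0
    ⇒ B = −A tanh(k·11) = − 6 tanh(3·11).
Therefore the extremal is
    y(x) = 6 cosh(3 x) − 6 tanh(3·11) sinh(3 x).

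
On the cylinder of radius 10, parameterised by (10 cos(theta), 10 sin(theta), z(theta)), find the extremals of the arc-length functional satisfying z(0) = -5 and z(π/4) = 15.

Parameterise the cylinder of radius R = 10 as
    r(θ) = (10 cos θ, 10 sin θ, z(θ)).
The arc-length element is
    ds = sqrt(100 + (dz/dθ)^2) dθ,
so the Lagrangian is L = sqrt(100 + z'^2).
L depends on z' only, not on z or θ, so ∂L/∂z = 0 and
    ∂L/∂z' = z' / sqrt(100 + z'^2).
The Euler-Lagrange equation gives
    d/dθ( z' / sqrt(100 + z'^2) ) = 0,
so z' is constant. Integrating once:
    z(θ) = a θ + b,
a helix on the cylinder (a straight line when the cylinder is unrolled). The constants a, b are determined by the endpoint conditions.
With endpoint conditions z(0) = -5 and z(π/4) = 15: from z(0) = b we get b = -5, and a·π/4 + -5 = 15 gives a = 80/π, so
    z(θ) = (80/π) θ − 5.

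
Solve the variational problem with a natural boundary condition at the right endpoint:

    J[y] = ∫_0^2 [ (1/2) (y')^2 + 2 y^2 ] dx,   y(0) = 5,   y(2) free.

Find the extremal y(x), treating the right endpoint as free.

The Lagrangian L = (1/2) (y')^2 + 2 y^2 gives
    ∂L/∂y = 4 y,   ∂L/∂y' = y'.
Euler-Lagrange: y'' − 4 y = 0.
With k = 2, the general solution is
    y(x) = A cosh(2 x) + B sinh(2 x).
Fixed left endpoint y(0) = 5 ⇒ A = 5.
The right endpoint x = 2 is free, so the natural (transversality) condition is ∂L/∂y' |_{x=2} = 0, i.e. y'(2) = 0.
Compute y'(x) = A k sinh(k x) + B k cosh(k x), so
    y'(2) = A k sinh(k·2) + B k cosh(k·2) = 0
    ⇒ B = −A tanh(k·2) = − 5 tanh(2·2).
Therefore the extremal is
    y(x) = 5 cosh(2 x) − 5 tanh(2·2) sinh(2 x).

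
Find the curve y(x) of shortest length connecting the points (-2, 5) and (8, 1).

Arc-length functional: J[y] = ∫ sqrt(1 + (y')^2) dx.
Lagrangian L = sqrt(1 + (y')^2) has no explicit y dependence, so ∂L/∂y = 0 and the Euler-Lagrange equation gives
    d/dx( y' / sqrt(1 + (y')^2) ) = 0  ⇒  y' / sqrt(1 + (y')^2) = const.
Hence y' is constant, so y(x) is affine.
Fitting the endpoints (-2, 5) and (8, 1):
    slope m = (1 − 5) / (8 − (-2)) = -2/5,
    intercept c = 5 − m·(-2) = 21/5.
Extremal: y(x) = (-2/5) x + 21/5.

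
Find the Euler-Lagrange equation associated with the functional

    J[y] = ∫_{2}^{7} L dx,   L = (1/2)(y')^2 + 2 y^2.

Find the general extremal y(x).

The Lagrangian is L = (1/2)(y')^2 + 2 y^2.
∂L/∂y = 4y.
∂L/∂y' = y'.
The Euler-Lagrange equation d/dx(∂L/∂y') − ∂L/∂y = 0 becomes:
    y'' - 4 y = 0
General solution: y(x) = A e^(2x) + B e^(-2x), where A and B are arbitrary constants fixed by the endpoint conditions.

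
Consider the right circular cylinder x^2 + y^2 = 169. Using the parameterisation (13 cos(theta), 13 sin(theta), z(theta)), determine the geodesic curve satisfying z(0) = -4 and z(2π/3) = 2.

Parameterise the cylinder of radius R = 13 as
    r(θ) = (13 cos θ, 13 sin θ, z(θ)).
The arc-length element is
    ds = sqrt(169 + (dz/dθ)^2) dθ,
so the Lagrangian is L = sqrt(169 + z'^2).
L depends on z' only, not on z or θ, so ∂L/∂z = 0 and
    ∂L/∂z' = z' / sqrt(169 + z'^2).
The Euler-Lagrange equation gives
    d/dθ( z' / sqrt(169 + z'^2) ) = 0,
so z' is constant. Integrating once:
    z(θ) = a θ + b,
a helix on the cylinder (a straight line when the cylinder is unrolled). The constants a, b are determined by the endpoint conditions.
With endpoint conditions z(0) = -4 and z(2π/3) = 2: from z(0) = b we get b = -4, and a·2π/3 + -4 = 2 gives a = 9/π, so
    z(θ) = (9/π) θ − 4.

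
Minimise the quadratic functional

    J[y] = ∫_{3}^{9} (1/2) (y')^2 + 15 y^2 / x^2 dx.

The Lagrangian is L = (1/2) (y')^2 + 15 y^2 / x^2.
Compute ∂L/∂y = 30y/x^2, ∂L/∂y' = y'.
The Euler-Lagrange equation d/dx(∂L/∂y') − ∂L/∂y = 0 reduces to
    y'' − 30/x^2 · y = 0  (x > 0).
Its general solution is
    y(x) = A x^6 + B x^(-5),
with A, B fixed by the endpoint conditions.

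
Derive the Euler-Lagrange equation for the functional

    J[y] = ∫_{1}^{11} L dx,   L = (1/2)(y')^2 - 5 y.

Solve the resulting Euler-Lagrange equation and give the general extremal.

The Lagrangian is L = (1/2)(y')^2 - 5 y.
∂L/∂y = -5.
∂L/∂y' = y'.
The Euler-Lagrange equation d/dx(∂L/∂y') − ∂L/∂y = 0 becomes:
    y'' + 5 = 0
General solution: y(x) = -(5/2) x^2 + A x + B, where A and B are arbitrary constants fixed by the endpoint conditions.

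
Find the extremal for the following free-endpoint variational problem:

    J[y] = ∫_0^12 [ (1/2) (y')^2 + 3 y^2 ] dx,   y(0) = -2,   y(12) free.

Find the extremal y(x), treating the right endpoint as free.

The Lagrangian L = (1/2) (y')^2 + 3 y^2 gives
    ∂L/∂y = 6 y,   ∂L/∂y' = y'.
Euler-Lagrange: y'' − 6 y = 0.
With k = sqrt(6), the general solution is
    y(x) = A cosh(sqrt(6) x) + B sinh(sqrt(6) x).
Fixed left endpoint y(0) = -2 ⇒ A = -2.
The right endpoint x = 12 is free, so the natural (transversality) condition is ∂L/∂y' |_{x=12} = 0, i.e. y'(12) = 0.
Compute y'(x) = A k sinh(k x) + B k cosh(k x), so
    y'(12) = A k sinh(k·12) + B k cosh(k·12) = 0
    ⇒ B = −A tanh(k·12) = 2 tanh(sqrt(6)·12).
Therefore the extremal is
    y(x) = −2 cosh(sqrt(6) x) + 2 tanh(sqrt(6)·12) sinh(sqrt(6) x).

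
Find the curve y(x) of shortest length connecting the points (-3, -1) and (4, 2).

Arc-length functional: J[y] = ∫ sqrt(1 + (y')^2) dx.
Lagrangian L = sqrt(1 + (y')^2) has no explicit y dependence, so ∂L/∂y = 0 and the Euler-Lagrange equation gives
    d/dx( y' / sqrt(1 + (y')^2) ) = 0  ⇒  y' / sqrt(1 + (y')^2) = const.
Hence y' is constant, so y(x) is affine.
Fitting the endpoints (-3, -1) and (4, 2):
    slope m = (2 − (-1)) / (4 − (-3)) = 3/7,
    intercept c = (-1) − m·(-3) = 2/7.
Extremal: y(x) = (3/7) x + 2/7.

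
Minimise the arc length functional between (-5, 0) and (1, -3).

Arc-length functional: J[y] = ∫ sqrt(1 + (y')^2) dx.
Lagrangian L = sqrt(1 + (y')^2) has no explicit y dependence, so ∂L/∂y = 0 and the Euler-Lagrange equation gives
    d/dx( y' / sqrt(1 + (y')^2) ) = 0  ⇒  y' / sqrt(1 + (y')^2) = const.
Hence y' is constant, so y(x) is affine.
Fitting the endpoints (-5, 0) and (1, -3):
    slope m = ((-3) − 0) / (1 − (-5)) = -1/2,
    intercept c = 0 − m·(-5) = -5/2.
Extremal: y(x) = (-1/2) x - 5/2.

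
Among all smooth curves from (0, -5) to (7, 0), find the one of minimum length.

Arc-length functional: J[y] = ∫ sqrt(1 + (y')^2) dx.
Lagrangian L = sqrt(1 + (y')^2) has no explicit y dependence, so ∂L/∂y = 0 and the Euler-Lagrange equation gives
    d/dx( y' / sqrt(1 + (y')^2) ) = 0  ⇒  y' / sqrt(1 + (y')^2) = const.
Hence y' is constant, so y(x) is affine.
Fitting the endpoints (0, -5) and (7, 0):
    slope m = (0 − (-5)) / (7 − 0) = 5/7,
    intercept c = (-5) − m·0 = -5.
Extremal: y(x) = (5/7) x - 5.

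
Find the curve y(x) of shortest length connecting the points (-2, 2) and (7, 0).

Arc-length functional: J[y] = ∫ sqrt(1 + (y')^2) dx.
Lagrangian L = sqrt(1 + (y')^2) has no explicit y dependence, so ∂L/∂y = 0 and the Euler-Lagrange equation gives
    d/dx( y' / sqrt(1 + (y')^2) ) = 0  ⇒  y' / sqrt(1 + (y')^2) = const.
Hence y' is constant, so y(x) is affine.
Fitting the endpoints (-2, 2) and (7, 0):
    slope m = (0 − 2) / (7 − (-2)) = -2/9,
    intercept c = 2 − m·(-2) = 14/9.
Extremal: y(x) = (-2/9) x + 14/9.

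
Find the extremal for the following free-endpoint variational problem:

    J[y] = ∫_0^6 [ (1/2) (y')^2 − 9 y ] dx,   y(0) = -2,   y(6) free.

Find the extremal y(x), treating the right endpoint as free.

The Lagrangian L = (1/2) (y')^2 − 9 y gives
    ∂L/∂y = −9,   ∂L/∂y' = y'.
Euler-Lagrange: d/dx(y') − (−9) = 0, i.e. y'' + 9 = 0, so
    y(x) = −(9/2) x^2 + C1 x + C2.
Fixed left endpoint y(0) = -2 ⇒ C2 = -2.
The right endpoint x = 6 is free, so the natural (transversality) condition is ∂L/∂y' |_{x=6} = 0, i.e. y'(6) = 0.
Compute y'(x) = −9 x + C1, so y'(6) = −54 + C1 = 0 ⇒ C1 = 54.
Therefore the extremal is
    y(x) = −(9/2) x^2 + 54 x − 2.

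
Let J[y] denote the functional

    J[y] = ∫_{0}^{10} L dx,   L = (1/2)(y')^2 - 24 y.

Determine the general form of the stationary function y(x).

The Lagrangian is L = (1/2)(y')^2 - 24 y.
∂L/∂y = -24.
∂L/∂y' = y'.
The Euler-Lagrange equation d/dx(∂L/∂y') − ∂L/∂y = 0 becomes:
    y'' + 24 = 0
General solution: y(x) = -12 x^2 + A x + B, where A and B are arbitrary constants fixed by the endpoint conditions.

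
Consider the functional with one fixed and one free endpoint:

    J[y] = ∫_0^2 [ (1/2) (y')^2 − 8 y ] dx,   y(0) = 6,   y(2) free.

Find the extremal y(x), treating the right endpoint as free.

The Lagrangian L = (1/2) (y')^2 − 8 y gives
    ∂L/∂y = −8,   ∂L/∂y' = y'.
Euler-Lagrange: d/dx(y') − (−8) = 0, i.e. y'' + 8 = 0, so
    y(x) = −(8/2) x^2 + C1 x + C2.
Fixed left endpoint y(0) = 6 ⇒ C2 = 6.
The right endpoint x = 2 is free, so the natural (transversality) condition is ∂L/∂y' |_{x=2} = 0, i.e. y'(2) = 0.
Compute y'(x) = −8 x + C1, so y'(2) = −16 + C1 = 0 ⇒ C1 = 16.
Therefore the extremal is
    y(x) = −4 x^2 + 16 x + 6.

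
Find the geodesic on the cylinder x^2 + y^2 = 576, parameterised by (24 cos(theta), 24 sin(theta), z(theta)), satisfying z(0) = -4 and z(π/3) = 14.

Parameterise the cylinder of radius R = 24 as
    r(θ) = (24 cos θ, 24 sin θ, z(θ)).
The arc-length element is
    ds = sqrt(576 + (dz/dθ)^2) dθ,
so the Lagrangian is L = sqrt(576 + z'^2).
L depends on z' only, not on z or θ, so ∂L/∂z = 0 and
    ∂L/∂z' = z' / sqrt(576 + z'^2).
The Euler-Lagrange equation gives
    d/dθ( z' / sqrt(576 + z'^2) ) = 0,
so z' is constant. Integrating once:
    z(θ) = a θ + b,
a helix on the cylinder (a straight line when the cylinder is unrolled). The constants a, b are determined by the endpoint conditions.
With endpoint conditions z(0) = -4 and z(π/3) = 14: from z(0) = b we get b = -4, and a·π/3 + -4 = 14 gives a = 54/π, so
    z(θ) = (54/π) θ − 4.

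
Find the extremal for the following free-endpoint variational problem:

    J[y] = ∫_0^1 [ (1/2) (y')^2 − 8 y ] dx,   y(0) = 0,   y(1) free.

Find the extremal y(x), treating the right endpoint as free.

The Lagrangian L = (1/2) (y')^2 − 8 y gives
    ∂L/∂y = −8,   ∂L/∂y' = y'.
Euler-Lagrange: d/dx(y') − (−8) = 0, i.e. y'' + 8 = 0, so
    y(x) = −(8/2) x^2 + C1 x + C2.
Fixed left endpoint y(0) = 0 ⇒ C2 = 0.
The right endpoint x = 1 is free, so the natural (transversality) condition is ∂L/∂y' |_{x=1} = 0, i.e. y'(1) = 0.
Compute y'(x) = −8 x + C1, so y'(1) = −8 + C1 = 0 ⇒ C1 = 8.
Therefore the extremal is
    y(x) = −4 x^2 + 8 x.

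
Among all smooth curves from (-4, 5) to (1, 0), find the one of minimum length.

Arc-length functional: J[y] = ∫ sqrt(1 + (y')^2) dx.
Lagrangian L = sqrt(1 + (y')^2) has no explicit y dependence, so ∂L/∂y = 0 and the Euler-Lagrange equation gives
    d/dx( y' / sqrt(1 + (y')^2) ) = 0  ⇒  y' / sqrt(1 + (y')^2) = const.
Hence y' is constant, so y(x) is affine.
Fitting the endpoints (-4, 5) and (1, 0):
    slope m = (0 − 5) / (1 − (-4)) = -1,
    intercept c = 5 − m·(-4) = 1.
Extremal: y(x) = -x + 1.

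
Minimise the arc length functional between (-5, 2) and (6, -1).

Arc-length functional: J[y] = ∫ sqrt(1 + (y')^2) dx.
Lagrangian L = sqrt(1 + (y')^2) has no explicit y dependence, so ∂L/∂y = 0 and the Euler-Lagrange equation gives
    d/dx( y' / sqrt(1 + (y')^2) ) = 0  ⇒  y' / sqrt(1 + (y')^2) = const.
Hence y' is constant, so y(x) is affine.
Fitting the endpoints (-5, 2) and (6, -1):
    slope m = ((-1) − 2) / (6 − (-5)) = -3/11,
    intercept c = 2 − m·(-5) = 7/11.
Extremal: y(x) = (-3/11) x + 7/11.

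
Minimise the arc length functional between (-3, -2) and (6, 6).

Arc-length functional: J[y] = ∫ sqrt(1 + (y')^2) dx.
Lagrangian L = sqrt(1 + (y')^2) has no explicit y dependence, so ∂L/∂y = 0 and the Euler-Lagrange equation gives
    d/dx( y' / sqrt(1 + (y')^2) ) = 0  ⇒  y' / sqrt(1 + (y')^2) = const.
Hence y' is constant, so y(x) is affine.
Fitting the endpoints (-3, -2) and (6, 6):
    slope m = (6 − (-2)) / (6 − (-3)) = 8/9,
    intercept c = (-2) − m·(-3) = 2/3.
Extremal: y(x) = (8/9) x + 2/3.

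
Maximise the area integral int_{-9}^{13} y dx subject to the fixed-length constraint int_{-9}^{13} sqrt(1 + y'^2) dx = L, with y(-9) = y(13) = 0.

Set up the augmented Lagrangian using a multiplier λ for the length constraint:
    F(y, y') = y − λ sqrt(1 + y'^2).
F has no explicit x dependence, so the Beltrami identity yields a first integral
    F − y' ∂F/∂y' = C.
Compute ∂F/∂y' = −λ y' / sqrt(1 + y'^2). Then
    y − λ sqrt(1 + y'^2) + λ y'^2 / sqrt(1 + y'^2) = C
    ⇒  y − λ / sqrt(1 + y'^2) = C.
Solving for y' and integrating gives
    (x − a)^2 + (y − b)^2 = λ^2,
a circular arc of radius λ. The constants a, b are determined by the endpoint conditions y(-9) = y(13) = 0, and λ is fixed implicitly by the length constraint
    ∫_{-9}^{13} sqrt(1 + y'^2) dx = L.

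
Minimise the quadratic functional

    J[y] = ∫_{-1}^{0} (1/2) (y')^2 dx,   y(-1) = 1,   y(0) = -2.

The Lagrangian is L = (1/2) (y')^2.
Compute ∂L/∂y = 0, ∂L/∂y' = y'.
The Euler-Lagrange equation d/dx(∂L/∂y') − ∂L/∂y = 0 reduces to
    y'' = 0.
Its general solution is
    y(x) = A x + B,
with A, B fixed by the endpoint conditions.
Applying the endpoint conditions y(-1) = 1 and y(0) = -2: solve A·-1 + B = 1 and A·0 + B = -2. Subtracting gives A(0 − -1) = -2 − 1, so A = -3, and B = 1 − A·-1 = -2. Therefore
    y(x) = -3 x - 2.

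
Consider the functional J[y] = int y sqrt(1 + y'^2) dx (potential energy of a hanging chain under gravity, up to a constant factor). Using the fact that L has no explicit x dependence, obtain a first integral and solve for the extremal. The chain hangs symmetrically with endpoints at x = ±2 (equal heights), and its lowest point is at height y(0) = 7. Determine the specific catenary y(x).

The Lagrangian L(y, y') = y sqrt(1 + y'^2) has no explicit x dependence, so the Beltrami identity applies:
    L − y' ∂L/∂y' = C.
Compute ∂L/∂y' = y · y' / sqrt(1 + y'^2). Then
    L − y' ∂L/∂y'
    = y sqrt(1 + y'^2) − y · y'^2 / sqrt(1 + y'^2)
    = y (1 + y'^2 − y'^2) / sqrt(1 + y'^2)
    = y / sqrt(1 + y'^2) = C.
Squaring gives y^2 = C^2 (1 + y'^2), i.e.
    y'^2 = y^2 / C^2 − 1.
Separating variables,
    dy / sqrt(y^2 − C^2) = dx / C,
and integrating gives arccosh(y / C) = (x − a)/C, so
    y(x) = C cosh((x − a)/C),
the catenary. The constants C and a are fixed by the two endpoint conditions (and, for the hanging-chain problem, the length constraint selects C).
Now fit the given data. The endpoints x = ±2 are symmetric at equal height, so the catenary is even about its minimum: a = 0 and y(x) = C cosh(x/C). The lowest point is y(0) = C cosh(0) = C, and we are told y(0) = 7, so C = 7. Therefore
    y(x) = 7 cosh(x/7),
and at the endpoints
    y(±2) = 7 cosh(2/7).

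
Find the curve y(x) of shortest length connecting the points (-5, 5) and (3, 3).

Arc-length functional: J[y] = ∫ sqrt(1 + (y')^2) dx.
Lagrangian L = sqrt(1 + (y')^2) has no explicit y dependence, so ∂L/∂y = 0 and the Euler-Lagrange equation gives
    d/dx( y' / sqrt(1 + (y')^2) ) = 0  ⇒  y' / sqrt(1 + (y')^2) = const.
Hence y' is constant, so y(x) is affine.
Fitting the endpoints (-5, 5) and (3, 3):
    slope m = (3 − 5) / (3 − (-5)) = -1/4,
    intercept c = 5 − m·(-5) = 15/4.
Extremal: y(x) = (-1/4) x + 15/4.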